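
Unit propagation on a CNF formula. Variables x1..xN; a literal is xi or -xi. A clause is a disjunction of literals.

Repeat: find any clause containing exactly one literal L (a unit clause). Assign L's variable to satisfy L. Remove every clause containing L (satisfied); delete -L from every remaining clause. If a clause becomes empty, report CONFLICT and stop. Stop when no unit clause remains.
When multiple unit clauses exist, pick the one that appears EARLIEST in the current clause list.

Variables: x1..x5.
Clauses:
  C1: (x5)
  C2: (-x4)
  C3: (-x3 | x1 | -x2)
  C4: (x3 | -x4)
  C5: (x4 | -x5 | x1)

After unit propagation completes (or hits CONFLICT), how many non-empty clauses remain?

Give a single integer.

unit clause [5] forces x5=T; simplify:
  drop -5 from [4, -5, 1] -> [4, 1]
  satisfied 1 clause(s); 4 remain; assigned so far: [5]
unit clause [-4] forces x4=F; simplify:
  drop 4 from [4, 1] -> [1]
  satisfied 2 clause(s); 2 remain; assigned so far: [4, 5]
unit clause [1] forces x1=T; simplify:
  satisfied 2 clause(s); 0 remain; assigned so far: [1, 4, 5]

Answer: 0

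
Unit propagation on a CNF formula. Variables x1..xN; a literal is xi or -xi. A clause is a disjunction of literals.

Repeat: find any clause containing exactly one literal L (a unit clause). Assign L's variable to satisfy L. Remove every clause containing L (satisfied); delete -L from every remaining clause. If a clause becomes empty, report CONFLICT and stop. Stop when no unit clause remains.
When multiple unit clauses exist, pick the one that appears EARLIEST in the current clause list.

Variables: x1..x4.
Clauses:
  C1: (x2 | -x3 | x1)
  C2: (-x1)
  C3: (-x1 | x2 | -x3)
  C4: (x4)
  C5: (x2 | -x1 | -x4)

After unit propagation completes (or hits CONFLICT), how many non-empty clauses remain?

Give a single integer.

Answer: 1

Derivation:
unit clause [-1] forces x1=F; simplify:
  drop 1 from [2, -3, 1] -> [2, -3]
  satisfied 3 clause(s); 2 remain; assigned so far: [1]
unit clause [4] forces x4=T; simplify:
  satisfied 1 clause(s); 1 remain; assigned so far: [1, 4]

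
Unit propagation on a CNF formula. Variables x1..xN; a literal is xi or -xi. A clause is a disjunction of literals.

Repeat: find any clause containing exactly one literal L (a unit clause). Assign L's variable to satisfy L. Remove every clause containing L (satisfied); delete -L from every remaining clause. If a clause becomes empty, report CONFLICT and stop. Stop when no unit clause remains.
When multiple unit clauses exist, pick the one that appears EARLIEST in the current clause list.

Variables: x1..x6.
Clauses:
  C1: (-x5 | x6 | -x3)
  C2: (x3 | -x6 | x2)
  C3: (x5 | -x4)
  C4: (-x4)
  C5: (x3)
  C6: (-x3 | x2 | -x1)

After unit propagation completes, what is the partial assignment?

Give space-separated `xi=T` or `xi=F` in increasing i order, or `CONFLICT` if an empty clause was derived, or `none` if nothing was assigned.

unit clause [-4] forces x4=F; simplify:
  satisfied 2 clause(s); 4 remain; assigned so far: [4]
unit clause [3] forces x3=T; simplify:
  drop -3 from [-5, 6, -3] -> [-5, 6]
  drop -3 from [-3, 2, -1] -> [2, -1]
  satisfied 2 clause(s); 2 remain; assigned so far: [3, 4]

Answer: x3=T x4=F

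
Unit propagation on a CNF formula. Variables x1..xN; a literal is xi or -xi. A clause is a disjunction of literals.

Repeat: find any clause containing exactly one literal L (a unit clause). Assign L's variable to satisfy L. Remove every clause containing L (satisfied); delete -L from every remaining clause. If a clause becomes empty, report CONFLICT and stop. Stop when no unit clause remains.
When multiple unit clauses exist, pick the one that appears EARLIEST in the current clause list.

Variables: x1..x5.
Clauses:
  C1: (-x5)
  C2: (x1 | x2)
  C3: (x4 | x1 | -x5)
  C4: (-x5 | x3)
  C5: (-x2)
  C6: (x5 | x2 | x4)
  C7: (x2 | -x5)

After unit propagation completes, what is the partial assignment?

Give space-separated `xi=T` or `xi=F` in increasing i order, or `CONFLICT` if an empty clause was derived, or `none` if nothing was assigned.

unit clause [-5] forces x5=F; simplify:
  drop 5 from [5, 2, 4] -> [2, 4]
  satisfied 4 clause(s); 3 remain; assigned so far: [5]
unit clause [-2] forces x2=F; simplify:
  drop 2 from [1, 2] -> [1]
  drop 2 from [2, 4] -> [4]
  satisfied 1 clause(s); 2 remain; assigned so far: [2, 5]
unit clause [1] forces x1=T; simplify:
  satisfied 1 clause(s); 1 remain; assigned so far: [1, 2, 5]
unit clause [4] forces x4=T; simplify:
  satisfied 1 clause(s); 0 remain; assigned so far: [1, 2, 4, 5]

Answer: x1=T x2=F x4=T x5=F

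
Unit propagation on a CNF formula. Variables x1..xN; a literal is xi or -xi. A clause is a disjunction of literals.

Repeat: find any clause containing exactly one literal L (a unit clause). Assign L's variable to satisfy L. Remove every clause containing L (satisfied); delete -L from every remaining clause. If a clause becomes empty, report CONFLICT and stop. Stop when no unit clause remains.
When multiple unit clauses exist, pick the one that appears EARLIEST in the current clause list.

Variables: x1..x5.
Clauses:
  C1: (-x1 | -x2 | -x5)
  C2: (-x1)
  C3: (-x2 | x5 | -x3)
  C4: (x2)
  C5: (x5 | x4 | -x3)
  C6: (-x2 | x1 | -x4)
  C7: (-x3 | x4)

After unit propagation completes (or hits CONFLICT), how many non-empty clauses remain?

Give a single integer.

Answer: 0

Derivation:
unit clause [-1] forces x1=F; simplify:
  drop 1 from [-2, 1, -4] -> [-2, -4]
  satisfied 2 clause(s); 5 remain; assigned so far: [1]
unit clause [2] forces x2=T; simplify:
  drop -2 from [-2, 5, -3] -> [5, -3]
  drop -2 from [-2, -4] -> [-4]
  satisfied 1 clause(s); 4 remain; assigned so far: [1, 2]
unit clause [-4] forces x4=F; simplify:
  drop 4 from [5, 4, -3] -> [5, -3]
  drop 4 from [-3, 4] -> [-3]
  satisfied 1 clause(s); 3 remain; assigned so far: [1, 2, 4]
unit clause [-3] forces x3=F; simplify:
  satisfied 3 clause(s); 0 remain; assigned so far: [1, 2, 3, 4]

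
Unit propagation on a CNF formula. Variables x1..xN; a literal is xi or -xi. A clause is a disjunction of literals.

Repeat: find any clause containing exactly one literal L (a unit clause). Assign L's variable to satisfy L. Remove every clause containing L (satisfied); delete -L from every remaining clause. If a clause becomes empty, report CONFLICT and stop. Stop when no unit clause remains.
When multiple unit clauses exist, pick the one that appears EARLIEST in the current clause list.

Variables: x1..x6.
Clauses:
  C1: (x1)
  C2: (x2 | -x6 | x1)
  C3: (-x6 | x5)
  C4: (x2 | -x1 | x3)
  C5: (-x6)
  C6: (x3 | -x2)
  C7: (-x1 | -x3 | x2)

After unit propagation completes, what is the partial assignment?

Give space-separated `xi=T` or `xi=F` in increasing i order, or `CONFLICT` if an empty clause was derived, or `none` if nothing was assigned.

unit clause [1] forces x1=T; simplify:
  drop -1 from [2, -1, 3] -> [2, 3]
  drop -1 from [-1, -3, 2] -> [-3, 2]
  satisfied 2 clause(s); 5 remain; assigned so far: [1]
unit clause [-6] forces x6=F; simplify:
  satisfied 2 clause(s); 3 remain; assigned so far: [1, 6]

Answer: x1=T x6=F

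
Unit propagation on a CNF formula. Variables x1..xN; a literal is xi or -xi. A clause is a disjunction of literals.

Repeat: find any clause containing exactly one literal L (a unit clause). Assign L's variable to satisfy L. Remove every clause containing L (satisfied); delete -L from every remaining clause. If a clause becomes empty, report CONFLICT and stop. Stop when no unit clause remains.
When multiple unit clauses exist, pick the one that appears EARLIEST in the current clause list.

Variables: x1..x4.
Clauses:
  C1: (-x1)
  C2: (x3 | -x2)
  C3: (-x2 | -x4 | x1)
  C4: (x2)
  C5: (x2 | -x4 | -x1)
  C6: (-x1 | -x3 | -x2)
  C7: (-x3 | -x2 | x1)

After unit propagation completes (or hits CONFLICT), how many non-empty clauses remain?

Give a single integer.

unit clause [-1] forces x1=F; simplify:
  drop 1 from [-2, -4, 1] -> [-2, -4]
  drop 1 from [-3, -2, 1] -> [-3, -2]
  satisfied 3 clause(s); 4 remain; assigned so far: [1]
unit clause [2] forces x2=T; simplify:
  drop -2 from [3, -2] -> [3]
  drop -2 from [-2, -4] -> [-4]
  drop -2 from [-3, -2] -> [-3]
  satisfied 1 clause(s); 3 remain; assigned so far: [1, 2]
unit clause [3] forces x3=T; simplify:
  drop -3 from [-3] -> [] (empty!)
  satisfied 1 clause(s); 2 remain; assigned so far: [1, 2, 3]
CONFLICT (empty clause)

Answer: 1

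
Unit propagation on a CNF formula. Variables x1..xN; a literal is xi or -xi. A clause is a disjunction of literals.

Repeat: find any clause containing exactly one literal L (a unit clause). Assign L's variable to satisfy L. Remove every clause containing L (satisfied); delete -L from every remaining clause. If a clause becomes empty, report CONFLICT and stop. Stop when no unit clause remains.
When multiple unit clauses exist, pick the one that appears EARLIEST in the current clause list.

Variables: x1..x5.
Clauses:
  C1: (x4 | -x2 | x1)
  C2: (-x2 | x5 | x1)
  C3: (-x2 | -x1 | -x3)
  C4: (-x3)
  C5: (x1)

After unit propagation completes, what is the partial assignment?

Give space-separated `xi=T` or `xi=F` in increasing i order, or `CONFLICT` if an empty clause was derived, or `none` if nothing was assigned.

unit clause [-3] forces x3=F; simplify:
  satisfied 2 clause(s); 3 remain; assigned so far: [3]
unit clause [1] forces x1=T; simplify:
  satisfied 3 clause(s); 0 remain; assigned so far: [1, 3]

Answer: x1=T x3=F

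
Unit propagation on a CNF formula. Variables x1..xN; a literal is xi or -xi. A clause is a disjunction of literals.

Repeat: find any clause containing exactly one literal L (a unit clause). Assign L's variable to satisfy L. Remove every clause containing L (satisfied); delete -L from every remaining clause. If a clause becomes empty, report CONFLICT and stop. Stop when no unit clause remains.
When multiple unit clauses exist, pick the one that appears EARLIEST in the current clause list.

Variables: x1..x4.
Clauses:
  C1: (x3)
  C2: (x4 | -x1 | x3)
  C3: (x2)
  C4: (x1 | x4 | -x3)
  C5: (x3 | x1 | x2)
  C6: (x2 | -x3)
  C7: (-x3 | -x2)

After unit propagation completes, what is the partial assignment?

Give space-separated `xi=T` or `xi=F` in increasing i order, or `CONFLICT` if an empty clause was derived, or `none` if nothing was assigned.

unit clause [3] forces x3=T; simplify:
  drop -3 from [1, 4, -3] -> [1, 4]
  drop -3 from [2, -3] -> [2]
  drop -3 from [-3, -2] -> [-2]
  satisfied 3 clause(s); 4 remain; assigned so far: [3]
unit clause [2] forces x2=T; simplify:
  drop -2 from [-2] -> [] (empty!)
  satisfied 2 clause(s); 2 remain; assigned so far: [2, 3]
CONFLICT (empty clause)

Answer: CONFLICT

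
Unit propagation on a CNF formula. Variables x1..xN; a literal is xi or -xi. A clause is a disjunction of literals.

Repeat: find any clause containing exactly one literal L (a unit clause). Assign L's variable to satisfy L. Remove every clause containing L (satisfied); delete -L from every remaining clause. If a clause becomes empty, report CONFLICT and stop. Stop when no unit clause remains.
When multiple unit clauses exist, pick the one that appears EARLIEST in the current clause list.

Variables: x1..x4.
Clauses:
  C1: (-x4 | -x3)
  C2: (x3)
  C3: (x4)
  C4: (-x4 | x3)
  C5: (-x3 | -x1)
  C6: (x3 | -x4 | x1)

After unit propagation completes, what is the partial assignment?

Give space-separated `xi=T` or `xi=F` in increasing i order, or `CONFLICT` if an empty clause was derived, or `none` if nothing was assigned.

Answer: CONFLICT

Derivation:
unit clause [3] forces x3=T; simplify:
  drop -3 from [-4, -3] -> [-4]
  drop -3 from [-3, -1] -> [-1]
  satisfied 3 clause(s); 3 remain; assigned so far: [3]
unit clause [-4] forces x4=F; simplify:
  drop 4 from [4] -> [] (empty!)
  satisfied 1 clause(s); 2 remain; assigned so far: [3, 4]
CONFLICT (empty clause)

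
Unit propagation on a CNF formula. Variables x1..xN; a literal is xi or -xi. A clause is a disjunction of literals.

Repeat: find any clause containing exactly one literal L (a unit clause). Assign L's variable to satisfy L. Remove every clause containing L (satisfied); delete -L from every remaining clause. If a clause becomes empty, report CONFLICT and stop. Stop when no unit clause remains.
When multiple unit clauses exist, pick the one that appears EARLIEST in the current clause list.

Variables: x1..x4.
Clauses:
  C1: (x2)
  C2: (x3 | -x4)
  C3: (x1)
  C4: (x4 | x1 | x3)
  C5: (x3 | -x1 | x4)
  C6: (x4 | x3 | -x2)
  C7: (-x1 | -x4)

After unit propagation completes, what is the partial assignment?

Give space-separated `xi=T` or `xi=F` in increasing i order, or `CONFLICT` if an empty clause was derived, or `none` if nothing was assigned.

unit clause [2] forces x2=T; simplify:
  drop -2 from [4, 3, -2] -> [4, 3]
  satisfied 1 clause(s); 6 remain; assigned so far: [2]
unit clause [1] forces x1=T; simplify:
  drop -1 from [3, -1, 4] -> [3, 4]
  drop -1 from [-1, -4] -> [-4]
  satisfied 2 clause(s); 4 remain; assigned so far: [1, 2]
unit clause [-4] forces x4=F; simplify:
  drop 4 from [3, 4] -> [3]
  drop 4 from [4, 3] -> [3]
  satisfied 2 clause(s); 2 remain; assigned so far: [1, 2, 4]
unit clause [3] forces x3=T; simplify:
  satisfied 2 clause(s); 0 remain; assigned so far: [1, 2, 3, 4]

Answer: x1=T x2=T x3=T x4=F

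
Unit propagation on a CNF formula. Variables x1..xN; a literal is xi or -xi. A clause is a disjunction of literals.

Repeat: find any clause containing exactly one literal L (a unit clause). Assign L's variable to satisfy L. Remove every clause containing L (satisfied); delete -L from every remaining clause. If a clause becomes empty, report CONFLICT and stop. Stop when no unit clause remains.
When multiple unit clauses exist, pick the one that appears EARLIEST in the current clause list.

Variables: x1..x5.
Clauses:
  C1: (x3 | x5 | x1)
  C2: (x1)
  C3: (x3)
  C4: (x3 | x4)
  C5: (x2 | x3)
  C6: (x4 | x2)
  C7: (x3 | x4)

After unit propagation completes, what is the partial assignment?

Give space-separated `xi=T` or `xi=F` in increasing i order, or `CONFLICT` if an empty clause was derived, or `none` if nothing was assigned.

unit clause [1] forces x1=T; simplify:
  satisfied 2 clause(s); 5 remain; assigned so far: [1]
unit clause [3] forces x3=T; simplify:
  satisfied 4 clause(s); 1 remain; assigned so far: [1, 3]

Answer: x1=T x3=T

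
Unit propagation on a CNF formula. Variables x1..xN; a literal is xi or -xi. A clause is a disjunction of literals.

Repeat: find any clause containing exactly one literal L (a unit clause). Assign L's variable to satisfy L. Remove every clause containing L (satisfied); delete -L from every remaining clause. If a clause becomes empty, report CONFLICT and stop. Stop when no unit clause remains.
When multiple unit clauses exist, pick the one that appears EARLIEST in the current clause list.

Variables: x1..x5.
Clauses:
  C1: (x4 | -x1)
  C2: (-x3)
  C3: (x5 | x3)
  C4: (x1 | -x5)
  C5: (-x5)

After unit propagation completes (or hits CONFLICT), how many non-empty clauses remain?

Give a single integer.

unit clause [-3] forces x3=F; simplify:
  drop 3 from [5, 3] -> [5]
  satisfied 1 clause(s); 4 remain; assigned so far: [3]
unit clause [5] forces x5=T; simplify:
  drop -5 from [1, -5] -> [1]
  drop -5 from [-5] -> [] (empty!)
  satisfied 1 clause(s); 3 remain; assigned so far: [3, 5]
CONFLICT (empty clause)

Answer: 2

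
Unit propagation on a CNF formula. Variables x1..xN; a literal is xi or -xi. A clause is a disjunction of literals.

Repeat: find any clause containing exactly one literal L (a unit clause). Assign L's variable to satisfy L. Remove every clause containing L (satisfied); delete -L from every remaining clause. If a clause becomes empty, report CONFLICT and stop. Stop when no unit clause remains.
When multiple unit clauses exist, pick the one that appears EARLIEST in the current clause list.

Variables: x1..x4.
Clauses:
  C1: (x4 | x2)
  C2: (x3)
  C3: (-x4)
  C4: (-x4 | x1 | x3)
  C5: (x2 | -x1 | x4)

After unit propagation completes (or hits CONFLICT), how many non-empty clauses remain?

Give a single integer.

unit clause [3] forces x3=T; simplify:
  satisfied 2 clause(s); 3 remain; assigned so far: [3]
unit clause [-4] forces x4=F; simplify:
  drop 4 from [4, 2] -> [2]
  drop 4 from [2, -1, 4] -> [2, -1]
  satisfied 1 clause(s); 2 remain; assigned so far: [3, 4]
unit clause [2] forces x2=T; simplify:
  satisfied 2 clause(s); 0 remain; assigned so far: [2, 3, 4]

Answer: 0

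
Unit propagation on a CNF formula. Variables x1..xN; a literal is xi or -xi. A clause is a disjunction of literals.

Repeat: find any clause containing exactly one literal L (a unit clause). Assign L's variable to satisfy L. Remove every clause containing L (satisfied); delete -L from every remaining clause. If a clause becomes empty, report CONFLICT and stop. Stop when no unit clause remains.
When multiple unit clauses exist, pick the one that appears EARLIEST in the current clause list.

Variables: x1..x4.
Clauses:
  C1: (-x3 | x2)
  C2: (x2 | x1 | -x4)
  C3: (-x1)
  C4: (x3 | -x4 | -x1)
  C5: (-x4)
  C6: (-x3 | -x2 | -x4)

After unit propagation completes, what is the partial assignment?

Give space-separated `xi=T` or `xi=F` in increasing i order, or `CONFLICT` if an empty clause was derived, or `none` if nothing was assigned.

unit clause [-1] forces x1=F; simplify:
  drop 1 from [2, 1, -4] -> [2, -4]
  satisfied 2 clause(s); 4 remain; assigned so far: [1]
unit clause [-4] forces x4=F; simplify:
  satisfied 3 clause(s); 1 remain; assigned so far: [1, 4]

Answer: x1=F x4=F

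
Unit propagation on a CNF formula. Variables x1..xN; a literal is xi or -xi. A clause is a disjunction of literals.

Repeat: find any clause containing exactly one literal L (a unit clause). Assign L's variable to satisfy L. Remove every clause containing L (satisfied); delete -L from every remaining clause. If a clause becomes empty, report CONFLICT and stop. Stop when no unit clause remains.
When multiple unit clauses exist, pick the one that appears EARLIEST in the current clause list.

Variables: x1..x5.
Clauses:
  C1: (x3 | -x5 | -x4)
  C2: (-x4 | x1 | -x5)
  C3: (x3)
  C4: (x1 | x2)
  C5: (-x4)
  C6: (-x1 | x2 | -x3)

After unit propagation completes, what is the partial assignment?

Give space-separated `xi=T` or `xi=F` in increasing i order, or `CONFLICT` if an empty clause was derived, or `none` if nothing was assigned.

Answer: x3=T x4=F

Derivation:
unit clause [3] forces x3=T; simplify:
  drop -3 from [-1, 2, -3] -> [-1, 2]
  satisfied 2 clause(s); 4 remain; assigned so far: [3]
unit clause [-4] forces x4=F; simplify:
  satisfied 2 clause(s); 2 remain; assigned so far: [3, 4]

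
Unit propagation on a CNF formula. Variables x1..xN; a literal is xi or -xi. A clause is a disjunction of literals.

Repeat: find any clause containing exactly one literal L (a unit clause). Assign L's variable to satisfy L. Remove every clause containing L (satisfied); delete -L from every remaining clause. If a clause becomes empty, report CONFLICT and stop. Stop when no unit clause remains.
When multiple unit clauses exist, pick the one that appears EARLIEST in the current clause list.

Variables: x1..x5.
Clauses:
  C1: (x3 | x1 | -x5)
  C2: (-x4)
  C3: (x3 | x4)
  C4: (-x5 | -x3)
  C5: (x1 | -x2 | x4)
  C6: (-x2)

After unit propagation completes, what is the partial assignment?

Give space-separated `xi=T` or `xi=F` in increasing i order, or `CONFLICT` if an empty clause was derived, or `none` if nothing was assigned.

unit clause [-4] forces x4=F; simplify:
  drop 4 from [3, 4] -> [3]
  drop 4 from [1, -2, 4] -> [1, -2]
  satisfied 1 clause(s); 5 remain; assigned so far: [4]
unit clause [3] forces x3=T; simplify:
  drop -3 from [-5, -3] -> [-5]
  satisfied 2 clause(s); 3 remain; assigned so far: [3, 4]
unit clause [-5] forces x5=F; simplify:
  satisfied 1 clause(s); 2 remain; assigned so far: [3, 4, 5]
unit clause [-2] forces x2=F; simplify:
  satisfied 2 clause(s); 0 remain; assigned so far: [2, 3, 4, 5]

Answer: x2=F x3=T x4=F x5=F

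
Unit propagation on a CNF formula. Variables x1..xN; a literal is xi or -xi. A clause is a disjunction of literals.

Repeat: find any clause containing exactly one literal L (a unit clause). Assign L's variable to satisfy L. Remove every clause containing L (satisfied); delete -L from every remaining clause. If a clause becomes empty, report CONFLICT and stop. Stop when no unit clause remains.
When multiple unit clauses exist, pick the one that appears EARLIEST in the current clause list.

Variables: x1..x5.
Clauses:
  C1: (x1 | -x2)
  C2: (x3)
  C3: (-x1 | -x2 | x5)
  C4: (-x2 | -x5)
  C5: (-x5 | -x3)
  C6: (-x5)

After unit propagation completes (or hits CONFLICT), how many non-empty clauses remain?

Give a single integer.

unit clause [3] forces x3=T; simplify:
  drop -3 from [-5, -3] -> [-5]
  satisfied 1 clause(s); 5 remain; assigned so far: [3]
unit clause [-5] forces x5=F; simplify:
  drop 5 from [-1, -2, 5] -> [-1, -2]
  satisfied 3 clause(s); 2 remain; assigned so far: [3, 5]

Answer: 2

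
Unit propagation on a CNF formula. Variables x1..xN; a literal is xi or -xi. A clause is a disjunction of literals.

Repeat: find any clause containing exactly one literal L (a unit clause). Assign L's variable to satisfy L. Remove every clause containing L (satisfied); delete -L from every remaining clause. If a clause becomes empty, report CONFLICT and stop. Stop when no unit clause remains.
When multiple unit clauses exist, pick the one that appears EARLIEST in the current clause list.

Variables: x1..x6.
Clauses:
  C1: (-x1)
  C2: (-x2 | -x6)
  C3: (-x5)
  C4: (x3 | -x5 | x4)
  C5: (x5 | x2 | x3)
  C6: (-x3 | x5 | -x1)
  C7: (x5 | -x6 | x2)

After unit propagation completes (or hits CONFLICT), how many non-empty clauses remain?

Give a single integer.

unit clause [-1] forces x1=F; simplify:
  satisfied 2 clause(s); 5 remain; assigned so far: [1]
unit clause [-5] forces x5=F; simplify:
  drop 5 from [5, 2, 3] -> [2, 3]
  drop 5 from [5, -6, 2] -> [-6, 2]
  satisfied 2 clause(s); 3 remain; assigned so far: [1, 5]

Answer: 3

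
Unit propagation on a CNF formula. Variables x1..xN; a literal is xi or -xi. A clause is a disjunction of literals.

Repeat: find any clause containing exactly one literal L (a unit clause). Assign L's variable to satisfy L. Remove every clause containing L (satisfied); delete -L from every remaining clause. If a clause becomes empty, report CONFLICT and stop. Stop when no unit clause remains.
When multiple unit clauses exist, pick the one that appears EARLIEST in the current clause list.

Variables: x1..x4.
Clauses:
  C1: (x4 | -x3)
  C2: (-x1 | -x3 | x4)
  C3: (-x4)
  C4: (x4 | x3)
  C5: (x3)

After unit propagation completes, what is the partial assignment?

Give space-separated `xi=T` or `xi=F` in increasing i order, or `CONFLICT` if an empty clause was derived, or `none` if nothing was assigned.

unit clause [-4] forces x4=F; simplify:
  drop 4 from [4, -3] -> [-3]
  drop 4 from [-1, -3, 4] -> [-1, -3]
  drop 4 from [4, 3] -> [3]
  satisfied 1 clause(s); 4 remain; assigned so far: [4]
unit clause [-3] forces x3=F; simplify:
  drop 3 from [3] -> [] (empty!)
  drop 3 from [3] -> [] (empty!)
  satisfied 2 clause(s); 2 remain; assigned so far: [3, 4]
CONFLICT (empty clause)

Answer: CONFLICT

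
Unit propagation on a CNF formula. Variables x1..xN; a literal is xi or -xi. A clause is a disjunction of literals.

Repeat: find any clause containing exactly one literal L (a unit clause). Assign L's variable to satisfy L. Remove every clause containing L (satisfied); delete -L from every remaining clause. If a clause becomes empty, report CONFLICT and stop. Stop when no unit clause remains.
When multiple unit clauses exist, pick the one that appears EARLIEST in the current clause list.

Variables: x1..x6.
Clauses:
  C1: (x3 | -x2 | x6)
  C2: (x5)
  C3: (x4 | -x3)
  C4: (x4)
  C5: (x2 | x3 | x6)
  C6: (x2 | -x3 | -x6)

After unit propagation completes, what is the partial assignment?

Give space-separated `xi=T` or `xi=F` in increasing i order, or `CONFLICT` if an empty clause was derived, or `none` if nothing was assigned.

unit clause [5] forces x5=T; simplify:
  satisfied 1 clause(s); 5 remain; assigned so far: [5]
unit clause [4] forces x4=T; simplify:
  satisfied 2 clause(s); 3 remain; assigned so far: [4, 5]

Answer: x4=T x5=T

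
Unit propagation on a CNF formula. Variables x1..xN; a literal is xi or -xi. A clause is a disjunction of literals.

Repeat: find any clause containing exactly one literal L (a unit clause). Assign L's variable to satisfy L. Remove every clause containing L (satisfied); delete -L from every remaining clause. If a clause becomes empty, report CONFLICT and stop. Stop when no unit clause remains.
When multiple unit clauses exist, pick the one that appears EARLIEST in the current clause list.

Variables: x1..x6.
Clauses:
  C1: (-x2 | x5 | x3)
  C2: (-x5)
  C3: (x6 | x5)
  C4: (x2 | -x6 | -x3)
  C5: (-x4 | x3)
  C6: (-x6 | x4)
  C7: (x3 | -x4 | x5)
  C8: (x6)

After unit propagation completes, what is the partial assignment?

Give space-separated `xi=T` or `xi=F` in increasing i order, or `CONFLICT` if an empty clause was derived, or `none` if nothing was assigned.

Answer: x2=T x3=T x4=T x5=F x6=T

Derivation:
unit clause [-5] forces x5=F; simplify:
  drop 5 from [-2, 5, 3] -> [-2, 3]
  drop 5 from [6, 5] -> [6]
  drop 5 from [3, -4, 5] -> [3, -4]
  satisfied 1 clause(s); 7 remain; assigned so far: [5]
unit clause [6] forces x6=T; simplify:
  drop -6 from [2, -6, -3] -> [2, -3]
  drop -6 from [-6, 4] -> [4]
  satisfied 2 clause(s); 5 remain; assigned so far: [5, 6]
unit clause [4] forces x4=T; simplify:
  drop -4 from [-4, 3] -> [3]
  drop -4 from [3, -4] -> [3]
  satisfied 1 clause(s); 4 remain; assigned so far: [4, 5, 6]
unit clause [3] forces x3=T; simplify:
  drop -3 from [2, -3] -> [2]
  satisfied 3 clause(s); 1 remain; assigned so far: [3, 4, 5, 6]
unit clause [2] forces x2=T; simplify:
  satisfied 1 clause(s); 0 remain; assigned so far: [2, 3, 4, 5, 6]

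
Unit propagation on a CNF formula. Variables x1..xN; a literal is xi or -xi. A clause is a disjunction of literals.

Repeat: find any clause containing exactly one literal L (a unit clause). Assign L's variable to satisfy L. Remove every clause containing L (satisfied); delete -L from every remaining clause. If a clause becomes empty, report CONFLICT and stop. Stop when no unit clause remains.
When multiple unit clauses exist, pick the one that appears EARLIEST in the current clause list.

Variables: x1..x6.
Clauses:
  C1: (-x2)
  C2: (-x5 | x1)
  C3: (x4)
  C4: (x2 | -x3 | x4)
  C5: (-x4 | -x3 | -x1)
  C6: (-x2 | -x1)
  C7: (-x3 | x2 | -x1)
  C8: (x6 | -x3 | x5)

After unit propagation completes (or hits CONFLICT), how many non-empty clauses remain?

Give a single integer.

unit clause [-2] forces x2=F; simplify:
  drop 2 from [2, -3, 4] -> [-3, 4]
  drop 2 from [-3, 2, -1] -> [-3, -1]
  satisfied 2 clause(s); 6 remain; assigned so far: [2]
unit clause [4] forces x4=T; simplify:
  drop -4 from [-4, -3, -1] -> [-3, -1]
  satisfied 2 clause(s); 4 remain; assigned so far: [2, 4]

Answer: 4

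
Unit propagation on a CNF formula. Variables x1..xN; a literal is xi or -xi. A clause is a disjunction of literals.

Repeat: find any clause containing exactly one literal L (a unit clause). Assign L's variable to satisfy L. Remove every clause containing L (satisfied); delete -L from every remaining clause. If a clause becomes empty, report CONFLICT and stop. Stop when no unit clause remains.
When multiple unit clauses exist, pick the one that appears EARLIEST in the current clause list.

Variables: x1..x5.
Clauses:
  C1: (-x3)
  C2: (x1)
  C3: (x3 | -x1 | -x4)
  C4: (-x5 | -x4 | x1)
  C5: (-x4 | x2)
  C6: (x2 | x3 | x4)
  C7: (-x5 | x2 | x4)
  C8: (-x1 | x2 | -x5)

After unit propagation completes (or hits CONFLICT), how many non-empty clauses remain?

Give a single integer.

unit clause [-3] forces x3=F; simplify:
  drop 3 from [3, -1, -4] -> [-1, -4]
  drop 3 from [2, 3, 4] -> [2, 4]
  satisfied 1 clause(s); 7 remain; assigned so far: [3]
unit clause [1] forces x1=T; simplify:
  drop -1 from [-1, -4] -> [-4]
  drop -1 from [-1, 2, -5] -> [2, -5]
  satisfied 2 clause(s); 5 remain; assigned so far: [1, 3]
unit clause [-4] forces x4=F; simplify:
  drop 4 from [2, 4] -> [2]
  drop 4 from [-5, 2, 4] -> [-5, 2]
  satisfied 2 clause(s); 3 remain; assigned so far: [1, 3, 4]
unit clause [2] forces x2=T; simplify:
  satisfied 3 clause(s); 0 remain; assigned so far: [1, 2, 3, 4]

Answer: 0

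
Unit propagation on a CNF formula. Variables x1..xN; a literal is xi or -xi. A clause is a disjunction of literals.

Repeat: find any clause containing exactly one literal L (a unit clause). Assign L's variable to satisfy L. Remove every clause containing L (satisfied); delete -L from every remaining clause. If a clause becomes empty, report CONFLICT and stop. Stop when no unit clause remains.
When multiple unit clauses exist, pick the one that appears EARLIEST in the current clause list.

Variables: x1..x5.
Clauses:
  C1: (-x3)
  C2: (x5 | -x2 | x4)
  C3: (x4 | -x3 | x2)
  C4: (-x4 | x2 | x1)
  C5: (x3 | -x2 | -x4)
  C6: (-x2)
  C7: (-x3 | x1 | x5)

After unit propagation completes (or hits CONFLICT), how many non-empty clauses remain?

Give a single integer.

Answer: 1

Derivation:
unit clause [-3] forces x3=F; simplify:
  drop 3 from [3, -2, -4] -> [-2, -4]
  satisfied 3 clause(s); 4 remain; assigned so far: [3]
unit clause [-2] forces x2=F; simplify:
  drop 2 from [-4, 2, 1] -> [-4, 1]
  satisfied 3 clause(s); 1 remain; assigned so far: [2, 3]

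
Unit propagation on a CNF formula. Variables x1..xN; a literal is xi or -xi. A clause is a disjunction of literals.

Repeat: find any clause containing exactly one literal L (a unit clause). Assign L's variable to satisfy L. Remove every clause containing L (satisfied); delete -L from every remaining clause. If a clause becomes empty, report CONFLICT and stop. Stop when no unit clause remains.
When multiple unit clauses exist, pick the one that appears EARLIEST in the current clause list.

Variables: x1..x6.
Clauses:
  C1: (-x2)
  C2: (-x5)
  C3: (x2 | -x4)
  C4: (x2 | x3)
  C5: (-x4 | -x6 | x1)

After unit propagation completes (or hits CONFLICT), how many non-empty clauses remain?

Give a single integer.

Answer: 0

Derivation:
unit clause [-2] forces x2=F; simplify:
  drop 2 from [2, -4] -> [-4]
  drop 2 from [2, 3] -> [3]
  satisfied 1 clause(s); 4 remain; assigned so far: [2]
unit clause [-5] forces x5=F; simplify:
  satisfied 1 clause(s); 3 remain; assigned so far: [2, 5]
unit clause [-4] forces x4=F; simplify:
  satisfied 2 clause(s); 1 remain; assigned so far: [2, 4, 5]
unit clause [3] forces x3=T; simplify:
  satisfied 1 clause(s); 0 remain; assigned so far: [2, 3, 4, 5]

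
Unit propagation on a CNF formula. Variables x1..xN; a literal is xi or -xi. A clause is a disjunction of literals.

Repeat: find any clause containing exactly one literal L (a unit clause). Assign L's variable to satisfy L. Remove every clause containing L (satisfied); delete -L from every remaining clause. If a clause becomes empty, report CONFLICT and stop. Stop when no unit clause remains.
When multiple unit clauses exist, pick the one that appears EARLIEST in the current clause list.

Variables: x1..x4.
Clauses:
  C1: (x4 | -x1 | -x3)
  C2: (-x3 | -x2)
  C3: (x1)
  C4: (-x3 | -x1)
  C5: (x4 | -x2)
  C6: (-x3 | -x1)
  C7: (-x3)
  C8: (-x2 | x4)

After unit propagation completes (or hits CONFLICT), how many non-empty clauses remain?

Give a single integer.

Answer: 2

Derivation:
unit clause [1] forces x1=T; simplify:
  drop -1 from [4, -1, -3] -> [4, -3]
  drop -1 from [-3, -1] -> [-3]
  drop -1 from [-3, -1] -> [-3]
  satisfied 1 clause(s); 7 remain; assigned so far: [1]
unit clause [-3] forces x3=F; simplify:
  satisfied 5 clause(s); 2 remain; assigned so far: [1, 3]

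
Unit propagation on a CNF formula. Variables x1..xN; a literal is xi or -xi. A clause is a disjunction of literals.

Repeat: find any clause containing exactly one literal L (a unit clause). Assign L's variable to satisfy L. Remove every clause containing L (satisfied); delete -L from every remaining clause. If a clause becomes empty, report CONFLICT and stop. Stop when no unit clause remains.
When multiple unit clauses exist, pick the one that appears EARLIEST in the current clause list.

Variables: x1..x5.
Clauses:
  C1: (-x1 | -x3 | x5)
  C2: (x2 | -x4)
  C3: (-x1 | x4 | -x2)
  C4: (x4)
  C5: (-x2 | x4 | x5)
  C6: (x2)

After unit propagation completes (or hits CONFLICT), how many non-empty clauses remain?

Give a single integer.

unit clause [4] forces x4=T; simplify:
  drop -4 from [2, -4] -> [2]
  satisfied 3 clause(s); 3 remain; assigned so far: [4]
unit clause [2] forces x2=T; simplify:
  satisfied 2 clause(s); 1 remain; assigned so far: [2, 4]

Answer: 1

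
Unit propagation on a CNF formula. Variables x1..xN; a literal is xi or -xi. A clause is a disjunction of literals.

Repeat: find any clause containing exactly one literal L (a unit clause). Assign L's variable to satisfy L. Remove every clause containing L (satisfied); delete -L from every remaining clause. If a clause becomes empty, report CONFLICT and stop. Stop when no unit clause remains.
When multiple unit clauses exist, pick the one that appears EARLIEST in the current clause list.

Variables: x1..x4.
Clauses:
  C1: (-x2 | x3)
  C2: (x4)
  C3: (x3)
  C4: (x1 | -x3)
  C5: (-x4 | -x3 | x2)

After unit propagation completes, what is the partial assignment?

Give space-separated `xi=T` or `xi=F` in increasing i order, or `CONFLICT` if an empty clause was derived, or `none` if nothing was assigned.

unit clause [4] forces x4=T; simplify:
  drop -4 from [-4, -3, 2] -> [-3, 2]
  satisfied 1 clause(s); 4 remain; assigned so far: [4]
unit clause [3] forces x3=T; simplify:
  drop -3 from [1, -3] -> [1]
  drop -3 from [-3, 2] -> [2]
  satisfied 2 clause(s); 2 remain; assigned so far: [3, 4]
unit clause [1] forces x1=T; simplify:
  satisfied 1 clause(s); 1 remain; assigned so far: [1, 3, 4]
unit clause [2] forces x2=T; simplify:
  satisfied 1 clause(s); 0 remain; assigned so far: [1, 2, 3, 4]

Answer: x1=T x2=T x3=T x4=T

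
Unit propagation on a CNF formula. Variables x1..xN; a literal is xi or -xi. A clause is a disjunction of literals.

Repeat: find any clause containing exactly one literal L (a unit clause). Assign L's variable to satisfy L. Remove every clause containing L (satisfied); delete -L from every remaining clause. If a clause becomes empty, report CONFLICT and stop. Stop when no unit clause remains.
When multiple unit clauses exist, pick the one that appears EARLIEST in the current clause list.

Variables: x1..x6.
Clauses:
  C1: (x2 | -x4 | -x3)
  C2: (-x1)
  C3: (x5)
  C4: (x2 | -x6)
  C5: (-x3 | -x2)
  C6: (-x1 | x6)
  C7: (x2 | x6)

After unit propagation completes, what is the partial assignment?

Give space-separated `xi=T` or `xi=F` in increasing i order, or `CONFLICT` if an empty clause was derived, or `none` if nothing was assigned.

Answer: x1=F x5=T

Derivation:
unit clause [-1] forces x1=F; simplify:
  satisfied 2 clause(s); 5 remain; assigned so far: [1]
unit clause [5] forces x5=T; simplify:
  satisfied 1 clause(s); 4 remain; assigned so far: [1, 5]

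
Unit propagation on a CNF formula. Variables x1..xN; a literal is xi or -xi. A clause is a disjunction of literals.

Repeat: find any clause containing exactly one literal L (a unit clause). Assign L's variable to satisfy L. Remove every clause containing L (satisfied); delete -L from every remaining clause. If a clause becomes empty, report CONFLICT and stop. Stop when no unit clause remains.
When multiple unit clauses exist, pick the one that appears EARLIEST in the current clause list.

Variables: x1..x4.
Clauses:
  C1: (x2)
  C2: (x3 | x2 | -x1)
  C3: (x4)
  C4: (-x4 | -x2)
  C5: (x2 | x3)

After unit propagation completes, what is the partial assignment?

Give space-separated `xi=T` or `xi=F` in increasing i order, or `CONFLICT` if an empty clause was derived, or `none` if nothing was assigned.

unit clause [2] forces x2=T; simplify:
  drop -2 from [-4, -2] -> [-4]
  satisfied 3 clause(s); 2 remain; assigned so far: [2]
unit clause [4] forces x4=T; simplify:
  drop -4 from [-4] -> [] (empty!)
  satisfied 1 clause(s); 1 remain; assigned so far: [2, 4]
CONFLICT (empty clause)

Answer: CONFLICT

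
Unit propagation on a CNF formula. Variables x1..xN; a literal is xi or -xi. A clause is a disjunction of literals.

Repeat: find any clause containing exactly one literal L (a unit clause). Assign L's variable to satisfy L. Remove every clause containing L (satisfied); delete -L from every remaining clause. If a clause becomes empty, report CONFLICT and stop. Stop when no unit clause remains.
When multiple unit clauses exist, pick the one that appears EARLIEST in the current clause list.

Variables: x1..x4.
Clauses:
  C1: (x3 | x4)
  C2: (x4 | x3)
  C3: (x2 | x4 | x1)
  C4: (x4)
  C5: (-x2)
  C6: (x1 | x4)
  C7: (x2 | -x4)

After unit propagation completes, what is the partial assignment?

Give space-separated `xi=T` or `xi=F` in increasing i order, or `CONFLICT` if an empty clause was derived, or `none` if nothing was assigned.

Answer: CONFLICT

Derivation:
unit clause [4] forces x4=T; simplify:
  drop -4 from [2, -4] -> [2]
  satisfied 5 clause(s); 2 remain; assigned so far: [4]
unit clause [-2] forces x2=F; simplify:
  drop 2 from [2] -> [] (empty!)
  satisfied 1 clause(s); 1 remain; assigned so far: [2, 4]
CONFLICT (empty clause)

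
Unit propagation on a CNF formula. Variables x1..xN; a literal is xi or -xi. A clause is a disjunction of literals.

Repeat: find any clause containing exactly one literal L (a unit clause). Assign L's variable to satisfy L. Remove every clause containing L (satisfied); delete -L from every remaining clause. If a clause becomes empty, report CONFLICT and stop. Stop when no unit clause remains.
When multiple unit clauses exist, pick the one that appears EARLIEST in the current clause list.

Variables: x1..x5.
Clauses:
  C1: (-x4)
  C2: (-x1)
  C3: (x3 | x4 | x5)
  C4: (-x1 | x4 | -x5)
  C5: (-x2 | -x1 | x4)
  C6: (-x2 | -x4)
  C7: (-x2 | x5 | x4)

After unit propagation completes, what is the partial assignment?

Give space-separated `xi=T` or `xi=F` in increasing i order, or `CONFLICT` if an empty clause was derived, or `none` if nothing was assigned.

Answer: x1=F x4=F

Derivation:
unit clause [-4] forces x4=F; simplify:
  drop 4 from [3, 4, 5] -> [3, 5]
  drop 4 from [-1, 4, -5] -> [-1, -5]
  drop 4 from [-2, -1, 4] -> [-2, -1]
  drop 4 from [-2, 5, 4] -> [-2, 5]
  satisfied 2 clause(s); 5 remain; assigned so far: [4]
unit clause [-1] forces x1=F; simplify:
  satisfied 3 clause(s); 2 remain; assigned so far: [1, 4]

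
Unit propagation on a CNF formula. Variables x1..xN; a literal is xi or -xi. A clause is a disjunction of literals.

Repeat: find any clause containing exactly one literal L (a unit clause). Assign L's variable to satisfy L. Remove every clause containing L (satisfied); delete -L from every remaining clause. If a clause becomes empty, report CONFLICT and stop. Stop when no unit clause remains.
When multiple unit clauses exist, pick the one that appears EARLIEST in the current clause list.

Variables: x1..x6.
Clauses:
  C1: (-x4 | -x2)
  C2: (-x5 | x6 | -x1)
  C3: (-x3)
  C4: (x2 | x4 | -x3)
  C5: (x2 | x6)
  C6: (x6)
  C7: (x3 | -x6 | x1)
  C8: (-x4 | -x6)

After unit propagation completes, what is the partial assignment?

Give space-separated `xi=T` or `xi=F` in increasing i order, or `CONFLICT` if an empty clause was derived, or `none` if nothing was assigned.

unit clause [-3] forces x3=F; simplify:
  drop 3 from [3, -6, 1] -> [-6, 1]
  satisfied 2 clause(s); 6 remain; assigned so far: [3]
unit clause [6] forces x6=T; simplify:
  drop -6 from [-6, 1] -> [1]
  drop -6 from [-4, -6] -> [-4]
  satisfied 3 clause(s); 3 remain; assigned so far: [3, 6]
unit clause [1] forces x1=T; simplify:
  satisfied 1 clause(s); 2 remain; assigned so far: [1, 3, 6]
unit clause [-4] forces x4=F; simplify:
  satisfied 2 clause(s); 0 remain; assigned so far: [1, 3, 4, 6]

Answer: x1=T x3=F x4=F x6=T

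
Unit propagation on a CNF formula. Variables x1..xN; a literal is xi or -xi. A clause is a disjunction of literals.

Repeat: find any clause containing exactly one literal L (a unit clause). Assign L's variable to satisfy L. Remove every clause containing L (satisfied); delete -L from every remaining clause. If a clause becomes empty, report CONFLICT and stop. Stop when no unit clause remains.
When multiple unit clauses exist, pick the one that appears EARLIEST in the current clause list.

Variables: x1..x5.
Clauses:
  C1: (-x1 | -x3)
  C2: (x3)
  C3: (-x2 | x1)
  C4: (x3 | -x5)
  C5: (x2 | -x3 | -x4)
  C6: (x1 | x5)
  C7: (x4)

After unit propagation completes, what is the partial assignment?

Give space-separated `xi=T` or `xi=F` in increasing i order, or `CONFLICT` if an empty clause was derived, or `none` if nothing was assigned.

unit clause [3] forces x3=T; simplify:
  drop -3 from [-1, -3] -> [-1]
  drop -3 from [2, -3, -4] -> [2, -4]
  satisfied 2 clause(s); 5 remain; assigned so far: [3]
unit clause [-1] forces x1=F; simplify:
  drop 1 from [-2, 1] -> [-2]
  drop 1 from [1, 5] -> [5]
  satisfied 1 clause(s); 4 remain; assigned so far: [1, 3]
unit clause [-2] forces x2=F; simplify:
  drop 2 from [2, -4] -> [-4]
  satisfied 1 clause(s); 3 remain; assigned so far: [1, 2, 3]
unit clause [-4] forces x4=F; simplify:
  drop 4 from [4] -> [] (empty!)
  satisfied 1 clause(s); 2 remain; assigned so far: [1, 2, 3, 4]
CONFLICT (empty clause)

Answer: CONFLICT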